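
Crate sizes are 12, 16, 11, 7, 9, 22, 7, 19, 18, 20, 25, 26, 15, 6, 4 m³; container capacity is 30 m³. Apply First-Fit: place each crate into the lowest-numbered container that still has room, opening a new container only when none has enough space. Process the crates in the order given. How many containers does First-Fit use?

12 m³ → container 1 (remaining 18 m³)
16 m³ → container 1 (remaining 2 m³)
11 m³ → container 2 (remaining 19 m³)
7 m³ → container 2 (remaining 12 m³)
9 m³ → container 2 (remaining 3 m³)
22 m³ → container 3 (remaining 8 m³)
7 m³ → container 3 (remaining 1 m³)
19 m³ → container 4 (remaining 11 m³)
18 m³ → container 5 (remaining 12 m³)
20 m³ → container 6 (remaining 10 m³)
25 m³ → container 7 (remaining 5 m³)
26 m³ → container 8 (remaining 4 m³)
15 m³ → container 9 (remaining 15 m³)
6 m³ → container 4 (remaining 5 m³)
4 m³ → container 4 (remaining 1 m³)
Final containers: [12,16] [11,7,9] [22,7] [19,6,4] [18] [20] [25] [26] [15].

9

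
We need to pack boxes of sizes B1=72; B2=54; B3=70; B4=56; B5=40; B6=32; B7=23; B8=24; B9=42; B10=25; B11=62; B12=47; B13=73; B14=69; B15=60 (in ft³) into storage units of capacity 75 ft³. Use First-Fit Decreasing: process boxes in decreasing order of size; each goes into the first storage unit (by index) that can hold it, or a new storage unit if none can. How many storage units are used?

12

Sorted descending: 73, 72, 70, 69, 62, 60, 56, 54, 47, 42, 40, 32, 25, 24, 23.
storage unit 1: place 73 ft³, 2 ft³ left
storage unit 2: place 72 ft³, 3 ft³ left
storage unit 3: place 70 ft³, 5 ft³ left
storage unit 4: place 69 ft³, 6 ft³ left
storage unit 5: place 62 ft³, 13 ft³ left
storage unit 6: place 60 ft³, 15 ft³ left
storage unit 7: place 56 ft³, 19 ft³ left
storage unit 8: place 54 ft³, 21 ft³ left
storage unit 9: place 47 ft³, 28 ft³ left
storage unit 10: place 42 ft³, 33 ft³ left
storage unit 11: place 40 ft³, 35 ft³ left
storage unit 10: place 32 ft³, 1 ft³ left
storage unit 9: place 25 ft³, 3 ft³ left
storage unit 11: place 24 ft³, 11 ft³ left
storage unit 12: place 23 ft³, 52 ft³ left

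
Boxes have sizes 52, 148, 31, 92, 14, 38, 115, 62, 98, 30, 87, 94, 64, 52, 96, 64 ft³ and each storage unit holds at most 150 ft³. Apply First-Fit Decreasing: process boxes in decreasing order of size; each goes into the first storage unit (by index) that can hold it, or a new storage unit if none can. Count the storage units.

8 storage units

Sorted descending: 148, 115, 98, 96, 94, 92, 87, 64, 64, 62, 52, 52, 38, 31, 30, 14.
148 ft³ → storage unit 1 (remaining 2 ft³)
115 ft³ → storage unit 2 (remaining 35 ft³)
98 ft³ → storage unit 3 (remaining 52 ft³)
96 ft³ → storage unit 4 (remaining 54 ft³)
94 ft³ → storage unit 5 (remaining 56 ft³)
92 ft³ → storage unit 6 (remaining 58 ft³)
87 ft³ → storage unit 7 (remaining 63 ft³)
64 ft³ → storage unit 8 (remaining 86 ft³)
64 ft³ → storage unit 8 (remaining 22 ft³)
62 ft³ → storage unit 7 (remaining 1 ft³)
52 ft³ → storage unit 3 (remaining 0 ft³)
52 ft³ → storage unit 4 (remaining 2 ft³)
38 ft³ → storage unit 5 (remaining 18 ft³)
31 ft³ → storage unit 2 (remaining 4 ft³)
30 ft³ → storage unit 6 (remaining 28 ft³)
14 ft³ → storage unit 5 (remaining 4 ft³)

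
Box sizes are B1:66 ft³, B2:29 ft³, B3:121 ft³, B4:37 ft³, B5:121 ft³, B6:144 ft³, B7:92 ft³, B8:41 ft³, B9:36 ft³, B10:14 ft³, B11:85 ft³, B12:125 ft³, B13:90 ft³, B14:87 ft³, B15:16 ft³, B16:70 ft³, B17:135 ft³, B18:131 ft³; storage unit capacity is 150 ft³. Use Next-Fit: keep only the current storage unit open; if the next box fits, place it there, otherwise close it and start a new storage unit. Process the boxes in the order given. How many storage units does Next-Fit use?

storage unit 1: place B1 (66 ft³), 84 ft³ left
storage unit 1: place B2 (29 ft³), 55 ft³ left
storage unit 2: place B3 (121 ft³), 29 ft³ left
storage unit 3: place B4 (37 ft³), 113 ft³ left
storage unit 4: place B5 (121 ft³), 29 ft³ left
storage unit 5: place B6 (144 ft³), 6 ft³ left
storage unit 6: place B7 (92 ft³), 58 ft³ left
storage unit 6: place B8 (41 ft³), 17 ft³ left
storage unit 7: place B9 (36 ft³), 114 ft³ left
storage unit 7: place B10 (14 ft³), 100 ft³ left
storage unit 7: place B11 (85 ft³), 15 ft³ left
storage unit 8: place B12 (125 ft³), 25 ft³ left
storage unit 9: place B13 (90 ft³), 60 ft³ left
storage unit 10: place B14 (87 ft³), 63 ft³ left
storage unit 10: place B15 (16 ft³), 47 ft³ left
storage unit 11: place B16 (70 ft³), 80 ft³ left
storage unit 12: place B17 (135 ft³), 15 ft³ left
storage unit 13: place B18 (131 ft³), 19 ft³ left
Final storage units: [66,29] [121] [37] [121] [144] [92,41] [36,14,85] [125] [90] [87,16] [70] [135] [131].

13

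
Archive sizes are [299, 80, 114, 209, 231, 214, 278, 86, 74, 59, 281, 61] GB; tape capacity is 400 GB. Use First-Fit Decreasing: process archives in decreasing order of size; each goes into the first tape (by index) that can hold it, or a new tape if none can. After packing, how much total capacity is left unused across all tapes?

Sorted descending: 299, 281, 278, 231, 214, 209, 114, 86, 80, 74, 61, 59.
Put 299 GB in tape 1; 101 GB remain.
Put 281 GB in tape 2; 119 GB remain.
Put 278 GB in tape 3; 122 GB remain.
Put 231 GB in tape 4; 169 GB remain.
Put 214 GB in tape 5; 186 GB remain.
Put 209 GB in tape 6; 191 GB remain.
Put 114 GB in tape 2; 5 GB remain.
Put 86 GB in tape 1; 15 GB remain.
Put 80 GB in tape 3; 42 GB remain.
Put 74 GB in tape 4; 95 GB remain.
Put 61 GB in tape 4; 34 GB remain.
Put 59 GB in tape 5; 127 GB remain.
6 tapes × 400 GB = 2400 GB; used 1986 GB; unused 414 GB.

414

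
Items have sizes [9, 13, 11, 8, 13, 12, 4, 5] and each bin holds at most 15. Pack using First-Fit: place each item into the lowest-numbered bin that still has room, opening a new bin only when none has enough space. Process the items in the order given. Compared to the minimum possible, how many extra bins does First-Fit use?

0

First-Fit: [9,4] [13] [11] [8,5] [13] [12] → 6 bins.
6 items exceed 7.5 (half the capacity), and no two of those can share a bin, so at least 6 bins are needed.
So 6 is already optimal.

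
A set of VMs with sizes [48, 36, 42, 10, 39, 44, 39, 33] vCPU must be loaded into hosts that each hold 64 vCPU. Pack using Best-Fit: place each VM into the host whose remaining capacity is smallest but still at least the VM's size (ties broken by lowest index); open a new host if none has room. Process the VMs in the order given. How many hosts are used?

host 1: place 48 vCPU, 16 vCPU left
host 2: place 36 vCPU, 28 vCPU left
host 3: place 42 vCPU, 22 vCPU left
host 1: place 10 vCPU, 6 vCPU left
host 4: place 39 vCPU, 25 vCPU left
host 5: place 44 vCPU, 20 vCPU left
host 6: place 39 vCPU, 25 vCPU left
host 7: place 33 vCPU, 31 vCPU left
Final hosts: [48,10] [36] [42] [39] [44] [39] [33].

7 hosts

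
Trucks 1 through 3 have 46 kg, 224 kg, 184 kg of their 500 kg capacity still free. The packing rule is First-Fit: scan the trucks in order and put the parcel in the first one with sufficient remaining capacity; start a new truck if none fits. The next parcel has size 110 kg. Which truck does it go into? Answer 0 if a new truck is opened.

Trucks with room: truck 2 (224 kg), truck 3 (184 kg).
The first with room is truck 2.

2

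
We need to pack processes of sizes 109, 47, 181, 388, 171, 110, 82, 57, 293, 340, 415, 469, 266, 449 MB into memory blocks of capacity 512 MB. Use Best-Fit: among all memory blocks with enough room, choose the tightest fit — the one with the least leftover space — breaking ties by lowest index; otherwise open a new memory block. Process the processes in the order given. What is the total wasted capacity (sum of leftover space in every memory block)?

719

memory block 1: place 109 MB, 403 MB left
memory block 1: place 47 MB, 356 MB left
memory block 1: place 181 MB, 175 MB left
memory block 2: place 388 MB, 124 MB left
memory block 1: place 171 MB, 4 MB left
memory block 2: place 110 MB, 14 MB left
memory block 3: place 82 MB, 430 MB left
memory block 3: place 57 MB, 373 MB left
memory block 3: place 293 MB, 80 MB left
memory block 4: place 340 MB, 172 MB left
memory block 5: place 415 MB, 97 MB left
memory block 6: place 469 MB, 43 MB left
memory block 7: place 266 MB, 246 MB left
memory block 8: place 449 MB, 63 MB left
8 memory blocks × 512 MB = 4096 MB; used 3377 MB; unused 719 MB.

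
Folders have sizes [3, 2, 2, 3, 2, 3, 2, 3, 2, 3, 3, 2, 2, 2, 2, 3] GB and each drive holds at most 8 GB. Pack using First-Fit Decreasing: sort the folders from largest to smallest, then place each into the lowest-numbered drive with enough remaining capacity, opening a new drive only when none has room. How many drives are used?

Sorted descending: 3, 3, 3, 3, 3, 3, 3, 2, 2, 2, 2, 2, 2, 2, 2, 2.
Put 3 GB in drive 1; 5 GB remain.
Put 3 GB in drive 1; 2 GB remain.
Put 3 GB in drive 2; 5 GB remain.
Put 3 GB in drive 2; 2 GB remain.
Put 3 GB in drive 3; 5 GB remain.
Put 3 GB in drive 3; 2 GB remain.
Put 3 GB in drive 4; 5 GB remain.
Put 2 GB in drive 1; 0 GB remain.
Put 2 GB in drive 2; 0 GB remain.
Put 2 GB in drive 3; 0 GB remain.
Put 2 GB in drive 4; 3 GB remain.
Put 2 GB in drive 4; 1 GB remain.
Put 2 GB in drive 5; 6 GB remain.
Put 2 GB in drive 5; 4 GB remain.
Put 2 GB in drive 5; 2 GB remain.
Put 2 GB in drive 5; 0 GB remain.
Final drives: [3,3,2] [3,3,2] [3,3,2] [3,2,2] [2,2,2,2].

5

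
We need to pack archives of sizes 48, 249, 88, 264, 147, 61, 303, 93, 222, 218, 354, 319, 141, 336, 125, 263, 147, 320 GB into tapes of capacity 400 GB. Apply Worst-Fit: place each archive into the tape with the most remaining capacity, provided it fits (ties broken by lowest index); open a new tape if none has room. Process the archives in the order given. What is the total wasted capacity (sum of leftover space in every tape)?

tape 1: place 48 GB, 352 GB left
tape 1: place 249 GB, 103 GB left
tape 1: place 88 GB, 15 GB left
tape 2: place 264 GB, 136 GB left
tape 3: place 147 GB, 253 GB left
tape 3: place 61 GB, 192 GB left
tape 4: place 303 GB, 97 GB left
tape 3: place 93 GB, 99 GB left
tape 5: place 222 GB, 178 GB left
tape 6: place 218 GB, 182 GB left
tape 7: place 354 GB, 46 GB left
tape 8: place 319 GB, 81 GB left
tape 6: place 141 GB, 41 GB left
tape 9: place 336 GB, 64 GB left
tape 5: place 125 GB, 53 GB left
tape 10: place 263 GB, 137 GB left
tape 11: place 147 GB, 253 GB left
tape 12: place 320 GB, 80 GB left
12 tapes × 400 GB = 4800 GB; used 3698 GB; unused 1102 GB.

1102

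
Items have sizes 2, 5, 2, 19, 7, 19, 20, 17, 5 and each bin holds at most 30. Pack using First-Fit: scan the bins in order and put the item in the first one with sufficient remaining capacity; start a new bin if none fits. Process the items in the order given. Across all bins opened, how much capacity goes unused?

24

Put 2 in bin 1; 28 remain.
Put 5 in bin 1; 23 remain.
Put 2 in bin 1; 21 remain.
Put 19 in bin 1; 2 remain.
Put 7 in bin 2; 23 remain.
Put 19 in bin 2; 4 remain.
Put 20 in bin 3; 10 remain.
Put 17 in bin 4; 13 remain.
Put 5 in bin 3; 5 remain.
4 bins × 30 = 120; used 96; unused 24.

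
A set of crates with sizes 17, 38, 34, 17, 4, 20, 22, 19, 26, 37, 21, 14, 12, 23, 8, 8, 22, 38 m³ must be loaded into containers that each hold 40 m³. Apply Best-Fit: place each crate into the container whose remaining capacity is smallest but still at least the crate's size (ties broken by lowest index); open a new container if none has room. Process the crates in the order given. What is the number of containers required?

17 m³ → container 1 (remaining 23 m³)
38 m³ → container 2 (remaining 2 m³)
34 m³ → container 3 (remaining 6 m³)
17 m³ → container 1 (remaining 6 m³)
4 m³ → container 1 (remaining 2 m³)
20 m³ → container 4 (remaining 20 m³)
22 m³ → container 5 (remaining 18 m³)
19 m³ → container 4 (remaining 1 m³)
26 m³ → container 6 (remaining 14 m³)
37 m³ → container 7 (remaining 3 m³)
21 m³ → container 8 (remaining 19 m³)
14 m³ → container 6 (remaining 0 m³)
12 m³ → container 5 (remaining 6 m³)
23 m³ → container 9 (remaining 17 m³)
8 m³ → container 9 (remaining 9 m³)
8 m³ → container 9 (remaining 1 m³)
22 m³ → container 10 (remaining 18 m³)
38 m³ → container 11 (remaining 2 m³)
Final containers: [17,17,4] [38] [34] [20,19] [22,12] [26,14] [37] [21] [23,8,8] [22] [38].

11 containers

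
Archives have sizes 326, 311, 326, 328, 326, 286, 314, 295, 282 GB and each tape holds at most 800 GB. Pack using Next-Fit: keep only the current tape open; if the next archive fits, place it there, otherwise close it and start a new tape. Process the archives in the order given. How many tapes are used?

5 tapes

326 GB → tape 1 (remaining 474 GB)
311 GB → tape 1 (remaining 163 GB)
326 GB → tape 2 (remaining 474 GB)
328 GB → tape 2 (remaining 146 GB)
326 GB → tape 3 (remaining 474 GB)
286 GB → tape 3 (remaining 188 GB)
314 GB → tape 4 (remaining 486 GB)
295 GB → tape 4 (remaining 191 GB)
282 GB → tape 5 (remaining 518 GB)
Final tapes: [326,311] [326,328] [326,286] [314,295] [282].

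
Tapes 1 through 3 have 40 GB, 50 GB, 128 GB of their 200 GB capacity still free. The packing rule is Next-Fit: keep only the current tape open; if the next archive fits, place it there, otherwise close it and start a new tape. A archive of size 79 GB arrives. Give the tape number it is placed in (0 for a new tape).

Next-Fit only looks at tape 3, which has 128 GB free.
79 GB fits there.

3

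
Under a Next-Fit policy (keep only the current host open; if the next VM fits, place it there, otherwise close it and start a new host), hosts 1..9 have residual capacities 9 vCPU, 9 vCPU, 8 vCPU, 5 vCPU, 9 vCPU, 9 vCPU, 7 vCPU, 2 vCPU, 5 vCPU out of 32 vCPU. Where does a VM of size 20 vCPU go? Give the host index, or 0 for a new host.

Next-Fit only looks at host 9, which has 5 vCPU free.
20 vCPU does not fit, so a new host is opened.

0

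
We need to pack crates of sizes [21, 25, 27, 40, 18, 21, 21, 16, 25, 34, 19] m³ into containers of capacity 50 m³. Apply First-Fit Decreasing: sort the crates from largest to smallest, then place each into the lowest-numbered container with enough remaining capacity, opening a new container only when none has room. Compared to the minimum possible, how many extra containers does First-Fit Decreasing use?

0

First-Fit Decreasing: [40] [34,16] [27,21] [25,25] [21,21] [19,18] → 6 containers.
Total size 267 m³; any packing needs at least ⌈267/50⌉ = 6 containers.
So 6 is already optimal.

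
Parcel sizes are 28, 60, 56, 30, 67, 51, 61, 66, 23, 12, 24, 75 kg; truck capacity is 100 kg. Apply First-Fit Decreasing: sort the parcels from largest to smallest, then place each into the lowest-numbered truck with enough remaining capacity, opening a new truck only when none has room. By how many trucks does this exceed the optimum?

0

First-Fit Decreasing: [75,24] [67,30] [66,28] [61,23,12] [60] [56] [51] → 7 trucks.
7 parcels exceed 50 kg (half the capacity), and no two of those can share a truck, so at least 7 trucks are needed.
So 7 is already optimal.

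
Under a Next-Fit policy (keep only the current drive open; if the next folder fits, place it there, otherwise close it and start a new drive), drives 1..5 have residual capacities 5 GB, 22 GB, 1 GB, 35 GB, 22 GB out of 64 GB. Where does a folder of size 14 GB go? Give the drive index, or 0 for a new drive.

Next-Fit only looks at drive 5, which has 22 GB free.
14 GB fits there.

5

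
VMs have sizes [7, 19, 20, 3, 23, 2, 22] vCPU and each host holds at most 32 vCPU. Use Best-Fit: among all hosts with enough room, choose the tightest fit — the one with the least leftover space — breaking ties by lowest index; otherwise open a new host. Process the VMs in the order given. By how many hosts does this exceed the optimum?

0

Best-Fit: [7,19,3,2] [20] [23] [22] → 4 hosts.
4 VMs exceed 16 vCPU (half the capacity), and no two of those can share a host, so at least 4 hosts are needed.
So 4 is already optimal.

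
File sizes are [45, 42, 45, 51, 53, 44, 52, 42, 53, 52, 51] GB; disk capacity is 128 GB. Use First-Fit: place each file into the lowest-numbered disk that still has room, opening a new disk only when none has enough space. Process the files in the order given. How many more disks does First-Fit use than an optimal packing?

1

First-Fit: [45,42] [45,51] [53,44] [52,42] [53,52] [51] → 6 disks.
Total size 530 GB; any packing needs at least ⌈530/128⌉ = 5 disks.
An optimal packing achieves that bound: [53,53] [52,52] [51,51] [45,45] [44,42,42] → 5 disks.
Excess: 6 − 5 = 1.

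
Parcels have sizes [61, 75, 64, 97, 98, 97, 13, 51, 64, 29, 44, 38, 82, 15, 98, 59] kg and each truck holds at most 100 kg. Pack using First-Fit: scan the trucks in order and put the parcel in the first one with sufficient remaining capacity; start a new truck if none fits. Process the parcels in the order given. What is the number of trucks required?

11

Put 61 kg in truck 1; 39 kg remain.
Put 75 kg in truck 2; 25 kg remain.
Put 64 kg in truck 3; 36 kg remain.
Put 97 kg in truck 4; 3 kg remain.
Put 98 kg in truck 5; 2 kg remain.
Put 97 kg in truck 6; 3 kg remain.
Put 13 kg in truck 1; 26 kg remain.
Put 51 kg in truck 7; 49 kg remain.
Put 64 kg in truck 8; 36 kg remain.
Put 29 kg in truck 3; 7 kg remain.
Put 44 kg in truck 7; 5 kg remain.
Put 38 kg in truck 9; 62 kg remain.
Put 82 kg in truck 10; 18 kg remain.
Put 15 kg in truck 1; 11 kg remain.
Put 98 kg in truck 11; 2 kg remain.
Put 59 kg in truck 9; 3 kg remain.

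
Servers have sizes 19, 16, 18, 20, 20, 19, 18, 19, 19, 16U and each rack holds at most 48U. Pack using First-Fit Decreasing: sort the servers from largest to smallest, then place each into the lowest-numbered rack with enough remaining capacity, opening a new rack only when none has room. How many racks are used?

5

Sorted descending: 20, 20, 19, 19, 19, 19, 18, 18, 16, 16.
Put 20U in rack 1; 28U remain.
Put 20U in rack 1; 8U remain.
Put 19U in rack 2; 29U remain.
Put 19U in rack 2; 10U remain.
Put 19U in rack 3; 29U remain.
Put 19U in rack 3; 10U remain.
Put 18U in rack 4; 30U remain.
Put 18U in rack 4; 12U remain.
Put 16U in rack 5; 32U remain.
Put 16U in rack 5; 16U remain.
Final racks: [20,20] [19,19] [19,19] [18,18] [16,16].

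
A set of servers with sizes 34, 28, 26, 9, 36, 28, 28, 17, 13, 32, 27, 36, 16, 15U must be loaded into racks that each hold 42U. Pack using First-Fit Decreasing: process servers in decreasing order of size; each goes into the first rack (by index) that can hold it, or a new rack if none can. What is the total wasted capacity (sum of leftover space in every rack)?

75

Sorted descending: 36, 36, 34, 32, 28, 28, 28, 27, 26, 17, 16, 15, 13, 9.
rack 1: place 36U, 6U left
rack 2: place 36U, 6U left
rack 3: place 34U, 8U left
rack 4: place 32U, 10U left
rack 5: place 28U, 14U left
rack 6: place 28U, 14U left
rack 7: place 28U, 14U left
rack 8: place 27U, 15U left
rack 9: place 26U, 16U left
rack 10: place 17U, 25U left
rack 9: place 16U, 0U left
rack 8: place 15U, 0U left
rack 5: place 13U, 1U left
rack 4: place 9U, 1U left
10 racks × 42U = 420U; used 345U; unused 75U.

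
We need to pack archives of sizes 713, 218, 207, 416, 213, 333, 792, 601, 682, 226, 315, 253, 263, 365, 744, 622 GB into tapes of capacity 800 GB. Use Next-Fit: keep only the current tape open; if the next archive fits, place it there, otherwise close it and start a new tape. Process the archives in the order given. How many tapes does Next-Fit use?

tape 1: place 713 GB, 87 GB left
tape 2: place 218 GB, 582 GB left
tape 2: place 207 GB, 375 GB left
tape 3: place 416 GB, 384 GB left
tape 3: place 213 GB, 171 GB left
tape 4: place 333 GB, 467 GB left
tape 5: place 792 GB, 8 GB left
tape 6: place 601 GB, 199 GB left
tape 7: place 682 GB, 118 GB left
tape 8: place 226 GB, 574 GB left
tape 8: place 315 GB, 259 GB left
tape 8: place 253 GB, 6 GB left
tape 9: place 263 GB, 537 GB left
tape 9: place 365 GB, 172 GB left
tape 10: place 744 GB, 56 GB left
tape 11: place 622 GB, 178 GB left

11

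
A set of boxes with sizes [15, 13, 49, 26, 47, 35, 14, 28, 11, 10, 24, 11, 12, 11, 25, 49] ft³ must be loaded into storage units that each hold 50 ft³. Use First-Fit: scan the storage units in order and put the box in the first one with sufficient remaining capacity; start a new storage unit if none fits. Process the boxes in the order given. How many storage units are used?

storage unit 1: place 15 ft³, 35 ft³ left
storage unit 1: place 13 ft³, 22 ft³ left
storage unit 2: place 49 ft³, 1 ft³ left
storage unit 3: place 26 ft³, 24 ft³ left
storage unit 4: place 47 ft³, 3 ft³ left
storage unit 5: place 35 ft³, 15 ft³ left
storage unit 1: place 14 ft³, 8 ft³ left
storage unit 6: place 28 ft³, 22 ft³ left
storage unit 3: place 11 ft³, 13 ft³ left
storage unit 3: place 10 ft³, 3 ft³ left
storage unit 7: place 24 ft³, 26 ft³ left
storage unit 5: place 11 ft³, 4 ft³ left
storage unit 6: place 12 ft³, 10 ft³ left
storage unit 7: place 11 ft³, 15 ft³ left
storage unit 8: place 25 ft³, 25 ft³ left
storage unit 9: place 49 ft³, 1 ft³ left
Final storage units: [15,13,14] [49] [26,11,10] [47] [35,11] [28,12] [24,11] [25] [49].

9 storage units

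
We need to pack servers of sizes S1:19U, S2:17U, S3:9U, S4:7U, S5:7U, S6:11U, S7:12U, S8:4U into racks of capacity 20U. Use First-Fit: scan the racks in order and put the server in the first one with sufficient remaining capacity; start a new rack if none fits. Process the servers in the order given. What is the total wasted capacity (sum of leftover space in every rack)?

14

rack 1: place S1 (19U), 1U left
rack 2: place S2 (17U), 3U left
rack 3: place S3 (9U), 11U left
rack 3: place S4 (7U), 4U left
rack 4: place S5 (7U), 13U left
rack 4: place S6 (11U), 2U left
rack 5: place S7 (12U), 8U left
rack 3: place S8 (4U), 0U left
5 racks × 20U = 100U; used 86U; unused 14U.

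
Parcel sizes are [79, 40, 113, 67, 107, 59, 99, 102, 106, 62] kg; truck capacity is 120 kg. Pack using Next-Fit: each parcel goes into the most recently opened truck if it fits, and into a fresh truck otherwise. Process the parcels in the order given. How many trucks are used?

9

79 kg → truck 1 (remaining 41 kg)
40 kg → truck 1 (remaining 1 kg)
113 kg → truck 2 (remaining 7 kg)
67 kg → truck 3 (remaining 53 kg)
107 kg → truck 4 (remaining 13 kg)
59 kg → truck 5 (remaining 61 kg)
99 kg → truck 6 (remaining 21 kg)
102 kg → truck 7 (remaining 18 kg)
106 kg → truck 8 (remaining 14 kg)
62 kg → truck 9 (remaining 58 kg)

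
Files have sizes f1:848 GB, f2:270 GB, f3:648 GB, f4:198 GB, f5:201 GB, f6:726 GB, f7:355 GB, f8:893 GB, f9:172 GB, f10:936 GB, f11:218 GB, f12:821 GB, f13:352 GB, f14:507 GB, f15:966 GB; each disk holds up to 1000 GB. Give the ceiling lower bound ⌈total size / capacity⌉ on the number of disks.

9

Total size = 848 + 270 + 648 + 198 + 201 + 726 + 355 + 893 + 172 + 936 + 218 + 821 + 352 + 507 + 966 = 8111 GB.
⌈8111 / 1000⌉ = 9.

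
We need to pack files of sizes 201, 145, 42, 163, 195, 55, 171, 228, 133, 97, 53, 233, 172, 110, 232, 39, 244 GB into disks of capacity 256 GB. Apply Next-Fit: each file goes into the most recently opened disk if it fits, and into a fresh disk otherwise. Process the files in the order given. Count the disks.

14 disks

Put 201 GB in disk 1; 55 GB remain.
Put 145 GB in disk 2; 111 GB remain.
Put 42 GB in disk 2; 69 GB remain.
Put 163 GB in disk 3; 93 GB remain.
Put 195 GB in disk 4; 61 GB remain.
Put 55 GB in disk 4; 6 GB remain.
Put 171 GB in disk 5; 85 GB remain.
Put 228 GB in disk 6; 28 GB remain.
Put 133 GB in disk 7; 123 GB remain.
Put 97 GB in disk 7; 26 GB remain.
Put 53 GB in disk 8; 203 GB remain.
Put 233 GB in disk 9; 23 GB remain.
Put 172 GB in disk 10; 84 GB remain.
Put 110 GB in disk 11; 146 GB remain.
Put 232 GB in disk 12; 24 GB remain.
Put 39 GB in disk 13; 217 GB remain.
Put 244 GB in disk 14; 12 GB remain.
Final disks: [201] [145,42] [163] [195,55] [171] [228] [133,97] [53] [233] [172] [110] [232] [39] [244].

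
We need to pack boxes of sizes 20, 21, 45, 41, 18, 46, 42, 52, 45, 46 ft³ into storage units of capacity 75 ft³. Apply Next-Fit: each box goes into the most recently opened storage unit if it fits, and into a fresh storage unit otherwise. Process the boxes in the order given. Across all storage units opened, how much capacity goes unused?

224

Put 20 ft³ in storage unit 1; 55 ft³ remain.
Put 21 ft³ in storage unit 1; 34 ft³ remain.
Put 45 ft³ in storage unit 2; 30 ft³ remain.
Put 41 ft³ in storage unit 3; 34 ft³ remain.
Put 18 ft³ in storage unit 3; 16 ft³ remain.
Put 46 ft³ in storage unit 4; 29 ft³ remain.
Put 42 ft³ in storage unit 5; 33 ft³ remain.
Put 52 ft³ in storage unit 6; 23 ft³ remain.
Put 45 ft³ in storage unit 7; 30 ft³ remain.
Put 46 ft³ in storage unit 8; 29 ft³ remain.
8 storage units × 75 ft³ = 600 ft³; used 376 ft³; unused 224 ft³.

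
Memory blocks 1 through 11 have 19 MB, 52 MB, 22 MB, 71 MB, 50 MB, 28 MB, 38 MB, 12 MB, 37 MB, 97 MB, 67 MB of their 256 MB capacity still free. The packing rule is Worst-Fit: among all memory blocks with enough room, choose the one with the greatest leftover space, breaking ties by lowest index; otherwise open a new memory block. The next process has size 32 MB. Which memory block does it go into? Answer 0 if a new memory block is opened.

Memory blocks with room: memory block 2 (52 MB), memory block 4 (71 MB), memory block 5 (50 MB), memory block 7 (38 MB), memory block 9 (37 MB), memory block 10 (97 MB), memory block 11 (67 MB).
Most room is memory block 10 with 97 MB free.

10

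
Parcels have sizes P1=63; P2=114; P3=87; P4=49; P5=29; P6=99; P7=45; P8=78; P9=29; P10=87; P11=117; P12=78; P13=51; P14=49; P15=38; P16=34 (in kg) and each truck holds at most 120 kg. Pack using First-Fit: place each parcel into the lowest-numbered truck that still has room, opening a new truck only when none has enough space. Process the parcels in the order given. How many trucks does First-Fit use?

truck 1: place P1 (63 kg), 57 kg left
truck 2: place P2 (114 kg), 6 kg left
truck 3: place P3 (87 kg), 33 kg left
truck 1: place P4 (49 kg), 8 kg left
truck 3: place P5 (29 kg), 4 kg left
truck 4: place P6 (99 kg), 21 kg left
truck 5: place P7 (45 kg), 75 kg left
truck 6: place P8 (78 kg), 42 kg left
truck 5: place P9 (29 kg), 46 kg left
truck 7: place P10 (87 kg), 33 kg left
truck 8: place P11 (117 kg), 3 kg left
truck 9: place P12 (78 kg), 42 kg left
truck 10: place P13 (51 kg), 69 kg left
truck 10: place P14 (49 kg), 20 kg left
truck 5: place P15 (38 kg), 8 kg left
truck 6: place P16 (34 kg), 8 kg left

10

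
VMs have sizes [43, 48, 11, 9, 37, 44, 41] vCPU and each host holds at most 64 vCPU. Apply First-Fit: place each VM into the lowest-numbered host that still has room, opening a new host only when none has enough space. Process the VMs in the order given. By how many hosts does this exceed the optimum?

0

First-Fit: [43,11,9] [48] [37] [44] [41] → 5 hosts.
5 VMs exceed 32 vCPU (half the capacity), and no two of those can share a host, so at least 5 hosts are needed.
So 5 is already optimal.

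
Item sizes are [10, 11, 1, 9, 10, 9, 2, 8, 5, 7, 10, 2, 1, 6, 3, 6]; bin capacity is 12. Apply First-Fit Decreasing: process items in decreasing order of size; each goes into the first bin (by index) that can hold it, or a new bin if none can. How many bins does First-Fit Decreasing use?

Sorted descending: 11, 10, 10, 10, 9, 9, 8, 7, 6, 6, 5, 3, 2, 2, 1, 1.
11 → bin 1 (remaining 1)
10 → bin 2 (remaining 2)
10 → bin 3 (remaining 2)
10 → bin 4 (remaining 2)
9 → bin 5 (remaining 3)
9 → bin 6 (remaining 3)
8 → bin 7 (remaining 4)
7 → bin 8 (remaining 5)
6 → bin 9 (remaining 6)
6 → bin 9 (remaining 0)
5 → bin 8 (remaining 0)
3 → bin 5 (remaining 0)
2 → bin 2 (remaining 0)
2 → bin 3 (remaining 0)
1 → bin 1 (remaining 0)
1 → bin 4 (remaining 1)
Final bins: [11,1] [10,2] [10,2] [10,1] [9,3] [9] [8] [7,5] [6,6].

9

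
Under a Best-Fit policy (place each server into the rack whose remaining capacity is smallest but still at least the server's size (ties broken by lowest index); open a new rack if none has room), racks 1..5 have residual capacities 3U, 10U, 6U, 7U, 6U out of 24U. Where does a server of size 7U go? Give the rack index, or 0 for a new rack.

Racks with room: rack 2 (10U), rack 4 (7U).
Tightest fit is rack 4 with 7U free.

4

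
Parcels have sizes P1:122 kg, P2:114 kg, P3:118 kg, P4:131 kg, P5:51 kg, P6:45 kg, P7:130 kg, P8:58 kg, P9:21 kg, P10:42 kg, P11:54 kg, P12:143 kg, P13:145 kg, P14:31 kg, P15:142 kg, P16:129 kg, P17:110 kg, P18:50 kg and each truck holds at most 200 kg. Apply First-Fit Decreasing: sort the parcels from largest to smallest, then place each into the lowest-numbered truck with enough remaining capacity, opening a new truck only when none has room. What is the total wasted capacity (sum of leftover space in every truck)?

Sorted descending: 145, 143, 142, 131, 130, 129, 122, 118, 114, 110, 58, 54, 51, 50, 45, 42, 31, 21.
145 kg → truck 1 (remaining 55 kg)
143 kg → truck 2 (remaining 57 kg)
142 kg → truck 3 (remaining 58 kg)
131 kg → truck 4 (remaining 69 kg)
130 kg → truck 5 (remaining 70 kg)
129 kg → truck 6 (remaining 71 kg)
122 kg → truck 7 (remaining 78 kg)
118 kg → truck 8 (remaining 82 kg)
114 kg → truck 9 (remaining 86 kg)
110 kg → truck 10 (remaining 90 kg)
58 kg → truck 3 (remaining 0 kg)
54 kg → truck 1 (remaining 1 kg)
51 kg → truck 2 (remaining 6 kg)
50 kg → truck 4 (remaining 19 kg)
45 kg → truck 5 (remaining 25 kg)
42 kg → truck 6 (remaining 29 kg)
31 kg → truck 7 (remaining 47 kg)
21 kg → truck 5 (remaining 4 kg)
10 trucks × 200 kg = 2000 kg; used 1636 kg; unused 364 kg.

364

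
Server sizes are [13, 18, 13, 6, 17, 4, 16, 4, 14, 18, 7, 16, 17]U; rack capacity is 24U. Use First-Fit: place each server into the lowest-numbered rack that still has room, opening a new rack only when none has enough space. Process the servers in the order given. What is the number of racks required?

rack 1: place 13U, 11U left
rack 2: place 18U, 6U left
rack 3: place 13U, 11U left
rack 1: place 6U, 5U left
rack 4: place 17U, 7U left
rack 1: place 4U, 1U left
rack 5: place 16U, 8U left
rack 2: place 4U, 2U left
rack 6: place 14U, 10U left
rack 7: place 18U, 6U left
rack 3: place 7U, 4U left
rack 8: place 16U, 8U left
rack 9: place 17U, 7U left
Final racks: [13,6,4] [18,4] [13,7] [17] [16] [14] [18] [16] [17].

9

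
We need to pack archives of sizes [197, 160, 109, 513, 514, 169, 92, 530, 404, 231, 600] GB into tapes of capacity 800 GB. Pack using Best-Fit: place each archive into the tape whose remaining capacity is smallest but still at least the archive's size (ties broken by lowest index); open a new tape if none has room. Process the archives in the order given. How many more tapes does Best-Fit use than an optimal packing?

1

Best-Fit: [197,160,109] [513] [514,169,92] [530,231] [404] [600] → 6 tapes.
Total size 3519 GB; any packing needs at least ⌈3519/800⌉ = 5 tapes.
An optimal packing achieves that bound: [600,197] [530,231] [514,169,109] [513,160,92] [404] → 5 tapes.
Excess: 6 − 5 = 1.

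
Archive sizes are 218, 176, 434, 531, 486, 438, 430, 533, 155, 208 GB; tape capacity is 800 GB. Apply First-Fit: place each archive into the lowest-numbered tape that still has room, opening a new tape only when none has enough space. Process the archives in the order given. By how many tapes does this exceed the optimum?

1

First-Fit: [218,176,155,208] [434] [531] [486] [438] [430] [533] → 7 tapes.
6 archives exceed 400 GB (half the capacity), and no two of those can share a tape, so at least 6 tapes are needed.
An optimal packing achieves that bound: [533,218] [531,208] [486,176] [438,155] [434] [430] → 6 tapes.
Excess: 7 − 6 = 1.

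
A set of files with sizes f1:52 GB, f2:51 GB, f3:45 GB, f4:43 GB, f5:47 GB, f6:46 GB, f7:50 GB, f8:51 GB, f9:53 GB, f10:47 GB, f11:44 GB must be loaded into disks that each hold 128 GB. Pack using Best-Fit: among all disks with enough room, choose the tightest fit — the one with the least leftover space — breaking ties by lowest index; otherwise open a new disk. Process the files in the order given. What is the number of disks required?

6

f1 (52 GB) → disk 1 (remaining 76 GB)
f2 (51 GB) → disk 1 (remaining 25 GB)
f3 (45 GB) → disk 2 (remaining 83 GB)
f4 (43 GB) → disk 2 (remaining 40 GB)
f5 (47 GB) → disk 3 (remaining 81 GB)
f6 (46 GB) → disk 3 (remaining 35 GB)
f7 (50 GB) → disk 4 (remaining 78 GB)
f8 (51 GB) → disk 4 (remaining 27 GB)
f9 (53 GB) → disk 5 (remaining 75 GB)
f10 (47 GB) → disk 5 (remaining 28 GB)
f11 (44 GB) → disk 6 (remaining 84 GB)
Final disks: [52,51] [45,43] [47,46] [50,51] [53,47] [44].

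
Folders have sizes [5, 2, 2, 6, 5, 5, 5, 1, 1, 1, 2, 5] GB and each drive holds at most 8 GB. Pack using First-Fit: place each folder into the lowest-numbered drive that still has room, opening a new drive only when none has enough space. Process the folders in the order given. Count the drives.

Put 5 GB in drive 1; 3 GB remain.
Put 2 GB in drive 1; 1 GB remain.
Put 2 GB in drive 2; 6 GB remain.
Put 6 GB in drive 2; 0 GB remain.
Put 5 GB in drive 3; 3 GB remain.
Put 5 GB in drive 4; 3 GB remain.
Put 5 GB in drive 5; 3 GB remain.
Put 1 GB in drive 1; 0 GB remain.
Put 1 GB in drive 3; 2 GB remain.
Put 1 GB in drive 3; 1 GB remain.
Put 2 GB in drive 4; 1 GB remain.
Put 5 GB in drive 6; 3 GB remain.
Final drives: [5,2,1] [2,6] [5,1,1] [5,2] [5] [5].

6 drives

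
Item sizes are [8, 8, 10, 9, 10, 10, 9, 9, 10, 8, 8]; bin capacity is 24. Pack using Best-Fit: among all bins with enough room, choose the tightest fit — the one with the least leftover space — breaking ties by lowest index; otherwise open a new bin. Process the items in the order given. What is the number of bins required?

bin 1: place 8, 16 left
bin 1: place 8, 8 left
bin 2: place 10, 14 left
bin 2: place 9, 5 left
bin 3: place 10, 14 left
bin 3: place 10, 4 left
bin 4: place 9, 15 left
bin 4: place 9, 6 left
bin 5: place 10, 14 left
bin 1: place 8, 0 left
bin 5: place 8, 6 left

5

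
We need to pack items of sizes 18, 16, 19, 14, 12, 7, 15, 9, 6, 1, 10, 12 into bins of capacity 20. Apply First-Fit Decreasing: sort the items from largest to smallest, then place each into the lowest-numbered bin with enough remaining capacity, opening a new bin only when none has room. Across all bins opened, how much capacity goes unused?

21

Sorted descending: 19, 18, 16, 15, 14, 12, 12, 10, 9, 7, 6, 1.
bin 1: place 19, 1 left
bin 2: place 18, 2 left
bin 3: place 16, 4 left
bin 4: place 15, 5 left
bin 5: place 14, 6 left
bin 6: place 12, 8 left
bin 7: place 12, 8 left
bin 8: place 10, 10 left
bin 8: place 9, 1 left
bin 6: place 7, 1 left
bin 5: place 6, 0 left
bin 1: place 1, 0 left
8 bins × 20 = 160; used 139; unused 21.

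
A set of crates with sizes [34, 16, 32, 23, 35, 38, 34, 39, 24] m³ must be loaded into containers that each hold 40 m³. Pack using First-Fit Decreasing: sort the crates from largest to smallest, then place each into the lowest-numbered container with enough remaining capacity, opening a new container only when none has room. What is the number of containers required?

Sorted descending: 39, 38, 35, 34, 34, 32, 24, 23, 16.
container 1: place 39 m³, 1 m³ left
container 2: place 38 m³, 2 m³ left
container 3: place 35 m³, 5 m³ left
container 4: place 34 m³, 6 m³ left
container 5: place 34 m³, 6 m³ left
container 6: place 32 m³, 8 m³ left
container 7: place 24 m³, 16 m³ left
container 8: place 23 m³, 17 m³ left
container 7: place 16 m³, 0 m³ left

8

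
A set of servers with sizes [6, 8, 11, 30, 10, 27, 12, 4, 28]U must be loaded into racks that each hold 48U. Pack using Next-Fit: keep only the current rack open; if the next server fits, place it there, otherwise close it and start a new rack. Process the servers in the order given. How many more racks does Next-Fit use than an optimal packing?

Next-Fit: [6,8,11] [30,10] [27,12,4] [28] → 4 racks.
Total size 136U; any packing needs at least ⌈136/48⌉ = 3 racks.
An optimal packing achieves that bound: [30,12,6] [28,11,8] [27,10,4] → 3 racks.
Excess: 4 − 3 = 1.

1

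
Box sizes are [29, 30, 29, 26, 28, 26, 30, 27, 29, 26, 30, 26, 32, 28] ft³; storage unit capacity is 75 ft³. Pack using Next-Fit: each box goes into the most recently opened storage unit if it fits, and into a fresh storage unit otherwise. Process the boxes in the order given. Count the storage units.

7

storage unit 1: place 29 ft³, 46 ft³ left
storage unit 1: place 30 ft³, 16 ft³ left
storage unit 2: place 29 ft³, 46 ft³ left
storage unit 2: place 26 ft³, 20 ft³ left
storage unit 3: place 28 ft³, 47 ft³ left
storage unit 3: place 26 ft³, 21 ft³ left
storage unit 4: place 30 ft³, 45 ft³ left
storage unit 4: place 27 ft³, 18 ft³ left
storage unit 5: place 29 ft³, 46 ft³ left
storage unit 5: place 26 ft³, 20 ft³ left
storage unit 6: place 30 ft³, 45 ft³ left
storage unit 6: place 26 ft³, 19 ft³ left
storage unit 7: place 32 ft³, 43 ft³ left
storage unit 7: place 28 ft³, 15 ft³ left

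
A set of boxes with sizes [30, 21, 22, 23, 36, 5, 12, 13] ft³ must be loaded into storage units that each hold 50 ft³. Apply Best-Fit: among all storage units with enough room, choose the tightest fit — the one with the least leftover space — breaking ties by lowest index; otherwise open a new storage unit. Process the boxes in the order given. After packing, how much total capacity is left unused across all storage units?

Put 30 ft³ in storage unit 1; 20 ft³ remain.
Put 21 ft³ in storage unit 2; 29 ft³ remain.
Put 22 ft³ in storage unit 2; 7 ft³ remain.
Put 23 ft³ in storage unit 3; 27 ft³ remain.
Put 36 ft³ in storage unit 4; 14 ft³ remain.
Put 5 ft³ in storage unit 2; 2 ft³ remain.
Put 12 ft³ in storage unit 4; 2 ft³ remain.
Put 13 ft³ in storage unit 1; 7 ft³ remain.
4 storage units × 50 ft³ = 200 ft³; used 162 ft³; unused 38 ft³.

38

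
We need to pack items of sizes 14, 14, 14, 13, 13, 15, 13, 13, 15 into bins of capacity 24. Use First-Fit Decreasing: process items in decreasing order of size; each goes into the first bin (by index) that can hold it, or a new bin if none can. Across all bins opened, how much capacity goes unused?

92

Sorted descending: 15, 15, 14, 14, 14, 13, 13, 13, 13.
15 → bin 1 (remaining 9)
15 → bin 2 (remaining 9)
14 → bin 3 (remaining 10)
14 → bin 4 (remaining 10)
14 → bin 5 (remaining 10)
13 → bin 6 (remaining 11)
13 → bin 7 (remaining 11)
13 → bin 8 (remaining 11)
13 → bin 9 (remaining 11)
9 bins × 24 = 216; used 124; unused 92.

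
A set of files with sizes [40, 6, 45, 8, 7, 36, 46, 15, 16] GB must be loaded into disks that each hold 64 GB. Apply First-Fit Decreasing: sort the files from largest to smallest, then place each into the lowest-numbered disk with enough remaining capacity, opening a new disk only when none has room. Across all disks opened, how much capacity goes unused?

37

Sorted descending: 46, 45, 40, 36, 16, 15, 8, 7, 6.
46 GB → disk 1 (remaining 18 GB)
45 GB → disk 2 (remaining 19 GB)
40 GB → disk 3 (remaining 24 GB)
36 GB → disk 4 (remaining 28 GB)
16 GB → disk 1 (remaining 2 GB)
15 GB → disk 2 (remaining 4 GB)
8 GB → disk 3 (remaining 16 GB)
7 GB → disk 3 (remaining 9 GB)
6 GB → disk 3 (remaining 3 GB)
4 disks × 64 GB = 256 GB; used 219 GB; unused 37 GB.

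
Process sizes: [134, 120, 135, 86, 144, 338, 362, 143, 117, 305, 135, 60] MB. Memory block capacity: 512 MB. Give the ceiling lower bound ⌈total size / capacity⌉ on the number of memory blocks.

Total size = 134 + 120 + 135 + 86 + 144 + 338 + 362 + 143 + 117 + 305 + 135 + 60 = 2079 MB.
⌈2079 / 512⌉ = 5.

5 memory blocks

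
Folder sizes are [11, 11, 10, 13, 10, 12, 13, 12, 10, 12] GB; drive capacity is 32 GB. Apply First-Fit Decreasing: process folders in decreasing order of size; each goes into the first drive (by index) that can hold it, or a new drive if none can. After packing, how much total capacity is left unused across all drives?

46

Sorted descending: 13, 13, 12, 12, 12, 11, 11, 10, 10, 10.
13 GB → drive 1 (remaining 19 GB)
13 GB → drive 1 (remaining 6 GB)
12 GB → drive 2 (remaining 20 GB)
12 GB → drive 2 (remaining 8 GB)
12 GB → drive 3 (remaining 20 GB)
11 GB → drive 3 (remaining 9 GB)
11 GB → drive 4 (remaining 21 GB)
10 GB → drive 4 (remaining 11 GB)
10 GB → drive 4 (remaining 1 GB)
10 GB → drive 5 (remaining 22 GB)
5 drives × 32 GB = 160 GB; used 114 GB; unused 46 GB.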